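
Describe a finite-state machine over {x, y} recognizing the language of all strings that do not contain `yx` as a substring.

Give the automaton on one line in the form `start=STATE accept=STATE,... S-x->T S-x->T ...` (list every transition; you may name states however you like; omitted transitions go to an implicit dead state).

start=q0 accept=q0,q1 q0-x->q0 q0-y->q1 q1-x->q2 q1-y->q1 q2-x->q2 q2-y->q2

This is the complement of 'contains `yx`'. Use the same substring-matching states — q0 through q2 holding how much of `yx` has just been matched — but flip the accepting set: everything except the trap q2 accepts.
With 3 states:
        x   y  
>* q0   q0  q1 
 * q1   q2  q1 
   q2   q2  q2 
(> = start, * = accepting)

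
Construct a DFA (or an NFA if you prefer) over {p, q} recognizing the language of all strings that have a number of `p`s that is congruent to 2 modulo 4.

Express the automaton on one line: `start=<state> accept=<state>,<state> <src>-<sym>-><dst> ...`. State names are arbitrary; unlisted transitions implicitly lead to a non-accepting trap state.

Keep the running count of `p`s modulo 4: each `p` advances along the cycle S0 → S1 → S2 → S3 → S0 while other symbols loop. Accept at S2.
4 states suffice.
        p   q  
>  S0   S1  S0 
   S1   S2  S1 
 * S2   S3  S2 
   S3   S0  S3 
(> = start, * = accepting)

start=S0 accept=S2 S0-p->S1 S0-q->S0 S1-p->S2 S1-q->S1 S2-p->S3 S2-q->S2 S3-p->S0 S3-q->S3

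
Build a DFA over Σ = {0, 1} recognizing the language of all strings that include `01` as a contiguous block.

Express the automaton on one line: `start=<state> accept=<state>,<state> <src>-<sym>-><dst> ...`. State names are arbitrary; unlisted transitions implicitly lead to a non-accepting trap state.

start=q0 accept=q2 q0-0->q1 q0-1->q0 q1-0->q1 q1-1->q2 q2-0->q2 q2-1->q2

States q0..q1 record the length of the longest prefix of `01` that matches the current input suffix. Reaching q2 means `01` has been seen, and we stay there forever. Accept from q2.
3 states suffice.
        0   1  
>  q0   q1  q0 
   q1   q1  q2 
 * q2   q2  q2 
(> = start, * = accepting)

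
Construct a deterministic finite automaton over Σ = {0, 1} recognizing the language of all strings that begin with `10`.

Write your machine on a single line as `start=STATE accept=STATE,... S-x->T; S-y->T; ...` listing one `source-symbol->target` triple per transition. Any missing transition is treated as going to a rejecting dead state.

start=s0; accept=s2; s0-0->s3; s0-1->s1; s1-0->s2; s1-1->s3; s2-0->s2; s2-1->s2; s3-0->s3; s3-1->s3

Walk along `10` while the input agrees: from s0 take `1` to s1, and so on. Any deviation drops to the rejecting sink s3. Once s2 is reached the prefix is confirmed and every continuation is accepted.
With 4 states:
        0   1  
>  s0   s3  s1 
   s1   s2  s3 
 * s2   s2  s2 
   s3   s3  s3 
(> = start, * = accepting)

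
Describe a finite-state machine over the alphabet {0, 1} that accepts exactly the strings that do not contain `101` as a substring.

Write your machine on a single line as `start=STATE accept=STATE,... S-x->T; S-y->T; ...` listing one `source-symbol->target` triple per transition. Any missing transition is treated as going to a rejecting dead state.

This is the complement of 'contains `101`'. Use the same substring-matching states — q0 through q3 holding how much of `101` has just been matched — but flip the accepting set: everything except the trap q3 accepts.
A 4-state machine:
        0   1  
>* q0   q0  q1 
 * q1   q2  q1 
 * q2   q0  q3 
   q3   q3  q3 
(> = start, * = accepting)

start=q0; accept=q0,q1,q2; q0-0->q0; q0-1->q1; q1-0->q2; q1-1->q1; q2-0->q0; q2-1->q3; q3-0->q3; q3-1->q3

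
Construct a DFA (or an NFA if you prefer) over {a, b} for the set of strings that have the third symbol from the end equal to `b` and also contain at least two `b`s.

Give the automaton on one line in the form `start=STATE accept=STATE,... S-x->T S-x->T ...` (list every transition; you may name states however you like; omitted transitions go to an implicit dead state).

start=s0 accept=s5,s6,s7,s10 s0-a->s0 s0-b->s1 s1-a->s2 s1-b->s3 s2-a->s4 s2-b->s5 s3-a->s6 s3-b->s7 s4-a->s4 s4-b->s8 s5-a->s9 s5-b->s3 s6-a->s10 s6-b->s5 s7-a->s6 s7-b->s7 s8-a->s9 s8-b->s3 s9-a->s10 s9-b->s5 s10-a->s4 s10-b->s8

Handle the two conditions separately and then intersect. One (15 states) tracks the last 3 symbols read; the other (4 states) tracks the count of `b`s, saturating at 3. Each combined state is a pair, one component from each; accept when both components accept. Minimizing collapses redundant product states.
          a    b  
>  s0     s0   s1 
   s1     s2   s3 
   s2     s4   s5 
   s3     s6   s7 
   s4     s4   s8 
 * s5     s9   s3 
 * s6    s10   s5 
 * s7     s6   s7 
   s8     s9   s3 
   s9    s10   s5 
 * s10    s4   s8 
(> = start, * = accepting)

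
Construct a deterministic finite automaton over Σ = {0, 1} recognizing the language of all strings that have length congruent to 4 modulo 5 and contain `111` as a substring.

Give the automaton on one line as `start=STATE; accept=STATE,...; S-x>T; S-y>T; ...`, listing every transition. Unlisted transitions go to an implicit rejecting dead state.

Handle the two conditions separately and then intersect. The first has 5 states tracking the input length modulo 5; the second has 4 states tracking whether and how much of `111` has been seen. A product state is a pair (one from each), accepting exactly when both do.
A 20-state machine:
          0    1  
>  q0     q1   q2 
   q1     q3   q4 
   q2     q3   q5 
   q3     q6   q7 
   q4     q6   q8 
   q5     q6   q9 
   q6    q10  q11 
   q7    q10  q12 
   q8    q10  q13 
   q9    q13  q13 
   q10    q0  q14 
   q11    q0  q15 
   q12    q0  q16 
 * q13   q16  q16 
   q14    q1  q17 
   q15    q1  q18 
   q16   q18  q18 
   q17    q3  q19 
   q18   q19  q19 
   q19    q9   q9 
(> = start, * = accepting)

start=q0; accept=q13; q0-0>q1; q0-1>q2; q1-0>q3; q1-1>q4; q2-0>q3; q2-1>q5; q3-0>q6; q3-1>q7; q4-0>q6; q4-1>q8; q5-0>q6; q5-1>q9; q6-0>q10; q6-1>q11; q7-0>q10; q7-1>q12; q8-0>q10; q8-1>q13; q9-0>q13; q9-1>q13; q10-0>q0; q10-1>q14; q11-0>q0; q11-1>q15; q12-0>q0; q12-1>q16; q13-0>q16; q13-1>q16; q14-0>q1; q14-1>q17; q15-0>q1; q15-1>q18; q16-0>q18; q16-1>q18; q17-0>q3; q17-1>q19; q18-0>q19; q18-1>q19; q19-0>q9; q19-1>q9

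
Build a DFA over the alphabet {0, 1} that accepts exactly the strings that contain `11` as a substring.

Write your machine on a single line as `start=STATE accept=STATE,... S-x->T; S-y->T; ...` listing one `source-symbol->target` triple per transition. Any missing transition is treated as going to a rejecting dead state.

start=A; accept=C; A-0->A; A-1->B; B-0->A; B-1->C; C-0->C; C-1->C

States A..B record the length of the longest prefix of `11` that matches the current input suffix. Reaching C means `11` has been seen, and we stay there forever. Accept from C.
With 3 states:
       0  1 
>  A   A  B 
   B   A  C 
 * C   C  C 
(> = start, * = accepting)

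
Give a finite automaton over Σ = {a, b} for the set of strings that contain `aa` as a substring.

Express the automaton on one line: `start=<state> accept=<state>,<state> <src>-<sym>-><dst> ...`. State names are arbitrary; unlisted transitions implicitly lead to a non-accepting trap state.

Track how much of `aa` has been matched so far: state q0 is no progress, q2 is the absorbing accept state reached once `aa` has occurred. Intermediate states record partial matches; on a mismatch, fall back to the longest reusable overlap.
        a   b  
>  q0   q1  q0 
   q1   q2  q0 
 * q2   q2  q2 
(> = start, * = accepting)

start=q0 accept=q2 q0-a->q1 q0-b->q0 q1-a->q2 q1-b->q0 q2-a->q2 q2-b->q2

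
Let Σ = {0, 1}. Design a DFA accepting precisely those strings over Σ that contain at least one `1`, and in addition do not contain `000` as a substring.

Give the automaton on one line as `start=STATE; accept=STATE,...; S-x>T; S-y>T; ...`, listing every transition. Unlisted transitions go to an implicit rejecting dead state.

start=S0; accept=S2,S4,S6; S0-0>S1; S0-1>S2; S1-0>S3; S1-1>S2; S2-0>S4; S2-1>S2; S3-0>S5; S3-1>S2; S4-0>S6; S4-1>S2; S5-0>S5; S5-1>S5; S6-0>S5; S6-1>S2

Handle the two conditions separately and then intersect. One (3 states) tracks the count of `1`s, saturating at 2; the other (4 states) tracks partial matches of the forbidden pattern `000`. Each combined state is a pair, one component from each; accept when both components accept. Equivalent product states are then merged.
7 states suffice.
        0   1  
>  S0   S1  S2 
   S1   S3  S2 
 * S2   S4  S2 
   S3   S5  S2 
 * S4   S6  S2 
   S5   S5  S5 
 * S6   S5  S2 
(> = start, * = accepting)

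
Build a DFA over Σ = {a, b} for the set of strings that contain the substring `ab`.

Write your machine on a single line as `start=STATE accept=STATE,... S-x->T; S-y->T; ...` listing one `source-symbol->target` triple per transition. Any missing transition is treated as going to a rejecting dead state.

start=s0; accept=s2; s0-a->s1; s0-b->s0; s1-a->s1; s1-b->s2; s2-a->s2; s2-b->s2

States s0..s1 record the length of the longest prefix of `ab` that matches the current input suffix. Reaching s2 means `ab` has been seen, and we stay there forever. Accept from s2.
3 states suffice.
        a   b  
>  s0   s1  s0 
   s1   s1  s2 
 * s2   s2  s2 
(> = start, * = accepting)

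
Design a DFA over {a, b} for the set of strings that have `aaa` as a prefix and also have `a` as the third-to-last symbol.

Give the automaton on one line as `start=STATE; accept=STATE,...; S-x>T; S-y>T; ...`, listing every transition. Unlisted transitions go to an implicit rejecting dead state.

Build one automaton per condition and run them in lockstep. One (5 states) tracks whether the input so far still matches the prefix `aaa`; the other (15 states) tracks the last 3 symbols read. Each combined state is a pair, one component from each; accept when both components accept. After merging equivalent states the machine shrinks.
12 states suffice.
          a    b  
>  s0     s1   s2 
   s1     s3   s2 
   s2     s2   s2 
   s3     s4   s2 
 * s4     s4   s5 
 * s5     s6   s7 
 * s6     s8   s9 
 * s7    s10  s11 
   s8     s4   s5 
   s9     s6   s7 
   s10    s8   s9 
   s11   s10  s11 
(> = start, * = accepting)

start=s0; accept=s4,s5,s6,s7; s0-a>s1; s0-b>s2; s1-a>s3; s1-b>s2; s2-a>s2; s2-b>s2; s3-a>s4; s3-b>s2; s4-a>s4; s4-b>s5; s5-a>s6; s5-b>s7; s6-a>s8; s6-b>s9; s7-a>s10; s7-b>s11; s8-a>s4; s8-b>s5; s9-a>s6; s9-b>s7; s10-a>s8; s10-b>s9; s11-a>s10; s11-b>s11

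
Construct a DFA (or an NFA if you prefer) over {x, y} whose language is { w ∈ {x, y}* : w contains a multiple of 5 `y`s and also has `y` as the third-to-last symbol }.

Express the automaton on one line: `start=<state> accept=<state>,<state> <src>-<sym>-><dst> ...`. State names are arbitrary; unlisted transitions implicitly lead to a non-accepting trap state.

start=q0 accept=q8,q11,q12,q15 q0-x->q0 q0-y->q1 q1-x->q1 q1-y->q2 q2-x->q2 q2-y->q3 q3-x->q4 q3-y->q5 q4-x->q4 q4-y->q6 q5-x->q7 q5-y->q8 q6-x->q7 q6-y->q9 q7-x->q10 q7-y->q11 q8-x->q12 q8-y->q1 q9-x->q12 q9-y->q1 q10-x->q10 q10-y->q13 q11-x->q14 q11-y->q1 q12-x->q15 q12-y->q1 q13-x->q14 q13-y->q1 q14-x->q15 q14-y->q1 q15-x->q0 q15-y->q1

Run two small machines in parallel and take their product. One (5 states) tracks the count of `y`s modulo 5; the other (15 states) tracks the last 3 symbols read. Each combined state is a pair, one component from each; accept when both components accept. After merging equivalent states the machine shrinks.
With 16 states:
          x    y  
>  q0     q0   q1 
   q1     q1   q2 
   q2     q2   q3 
   q3     q4   q5 
   q4     q4   q6 
   q5     q7   q8 
   q6     q7   q9 
   q7    q10  q11 
 * q8    q12   q1 
   q9    q12   q1 
   q10   q10  q13 
 * q11   q14   q1 
 * q12   q15   q1 
   q13   q14   q1 
   q14   q15   q1 
 * q15    q0   q1 
(> = start, * = accepting)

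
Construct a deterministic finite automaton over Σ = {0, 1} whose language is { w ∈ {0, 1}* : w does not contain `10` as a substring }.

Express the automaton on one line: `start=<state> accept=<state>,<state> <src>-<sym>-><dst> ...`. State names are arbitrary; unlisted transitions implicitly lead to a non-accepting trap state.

This is the complement of 'contains `10`'. Use the same substring-matching states — q0 through q2 holding how much of `10` has just been matched — but flip the accepting set: everything except the trap q2 accepts.
With 3 states:
        0   1  
>* q0   q0  q1 
 * q1   q2  q1 
   q2   q2  q2 
(> = start, * = accepting)

start=q0 accept=q0,q1 q0-0->q0 q0-1->q1 q1-0->q2 q1-1->q1 q2-0->q2 q2-1->q2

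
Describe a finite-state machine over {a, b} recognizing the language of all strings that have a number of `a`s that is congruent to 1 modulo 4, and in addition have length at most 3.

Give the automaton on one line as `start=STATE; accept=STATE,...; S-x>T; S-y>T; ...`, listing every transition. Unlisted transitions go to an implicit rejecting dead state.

Run two small machines in parallel and take their product. One (4 states) tracks the count of `a`s modulo 4; the other (5 states) tracks the input length, saturating at 4. Each combined state is a pair, one component from each; accept when both components accept. After merging equivalent states the machine shrinks.
A 7-state machine:
        a   b  
>  S0   S1  S2 
 * S1   S3  S4 
   S2   S4  S5 
   S3   S3  S3 
 * S4   S3  S6 
   S5   S6  S3 
 * S6   S3  S3 
(> = start, * = accepting)

start=S0; accept=S1,S4,S6; S0-a>S1; S0-b>S2; S1-a>S3; S1-b>S4; S2-a>S4; S2-b>S5; S3-a>S3; S3-b>S3; S4-a>S3; S4-b>S6; S5-a>S6; S5-b>S3; S6-a>S3; S6-b>S3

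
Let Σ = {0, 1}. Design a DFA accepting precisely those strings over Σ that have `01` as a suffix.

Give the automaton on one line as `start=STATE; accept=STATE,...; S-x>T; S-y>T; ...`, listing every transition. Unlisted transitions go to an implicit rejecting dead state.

start=q0; accept=q2; q0-0>q1; q0-1>q0; q1-0>q1; q1-1>q2; q2-0>q1; q2-1>q0

Let each state record the length of the longest suffix of the input read so far that is also a prefix of `01`. q1 means the last symbol is `0`; q2 means the last 2 symbols are `01`. Accept only at q2, where the string currently ends in `01`.
3 states suffice.
        0   1  
>  q0   q1  q0 
   q1   q1  q2 
 * q2   q1  q0 
(> = start, * = accepting)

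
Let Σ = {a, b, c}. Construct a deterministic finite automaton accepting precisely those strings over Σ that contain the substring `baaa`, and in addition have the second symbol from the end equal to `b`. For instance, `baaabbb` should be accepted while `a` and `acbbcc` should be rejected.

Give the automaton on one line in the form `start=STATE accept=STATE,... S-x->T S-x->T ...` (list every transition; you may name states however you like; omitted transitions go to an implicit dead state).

Handle the two conditions separately and then intersect. The first has 5 states tracking whether and how much of `baaa` has been seen; the second has 13 states tracking the last 2 symbols read. A product state is a pair (one from each), accepting exactly when both do.
A 23-state machine:
          a    b    c  
>  q0     q1   q2   q3 
   q1     q4   q5   q6 
   q2     q7   q8   q9 
   q3    q10  q11  q12 
   q4     q4   q5   q6 
   q5     q7   q8   q9 
   q6    q10  q11  q12 
   q7    q13   q5   q6 
   q8     q7   q8   q9 
   q9    q10  q11  q12 
   q10    q4   q5   q6 
   q11    q7   q8   q9 
   q12   q10  q11  q12 
   q13   q14   q5   q6 
   q14   q14  q15  q16 
   q15   q17  q18  q19 
   q16   q20  q21  q22 
 * q17   q14  q15  q16 
 * q18   q17  q18  q19 
 * q19   q20  q21  q22 
   q20   q14  q15  q16 
   q21   q17  q18  q19 
   q22   q20  q21  q22 
(> = start, * = accepting)

start=q0 accept=q17,q18,q19 q0-a->q1 q0-b->q2 q0-c->q3 q1-a->q4 q1-b->q5 q1-c->q6 q2-a->q7 q2-b->q8 q2-c->q9 q3-a->q10 q3-b->q11 q3-c->q12 q4-a->q4 q4-b->q5 q4-c->q6 q5-a->q7 q5-b->q8 q5-c->q9 q6-a->q10 q6-b->q11 q6-c->q12 q7-a->q13 q7-b->q5 q7-c->q6 q8-a->q7 q8-b->q8 q8-c->q9 q9-a->q10 q9-b->q11 q9-c->q12 q10-a->q4 q10-b->q5 q10-c->q6 q11-a->q7 q11-b->q8 q11-c->q9 q12-a->q10 q12-b->q11 q12-c->q12 q13-a->q14 q13-b->q5 q13-c->q6 q14-a->q14 q14-b->q15 q14-c->q16 q15-a->q17 q15-b->q18 q15-c->q19 q16-a->q20 q16-b->q21 q16-c->q22 q17-a->q14 q17-b->q15 q17-c->q16 q18-a->q17 q18-b->q18 q18-c->q19 q19-a->q20 q19-b->q21 q19-c->q22 q20-a->q14 q20-b->q15 q20-c->q16 q21-a->q17 q21-b->q18 q21-c->q19 q22-a->q20 q22-b->q21 q22-c->q22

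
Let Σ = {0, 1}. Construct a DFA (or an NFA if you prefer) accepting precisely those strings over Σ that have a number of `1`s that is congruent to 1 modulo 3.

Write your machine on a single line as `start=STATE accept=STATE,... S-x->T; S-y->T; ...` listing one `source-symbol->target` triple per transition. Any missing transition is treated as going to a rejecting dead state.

start=s0; accept=s1; s0-0->s0; s0-1->s1; s1-0->s1; s1-1->s2; s2-0->s2; s2-1->s0

The only thing that matters is how many `1`s have appeared, reduced mod 3. Use one state per residue: s0 for 0, …, s2 for 2. Reading `1` moves to the next residue; anything else stays put. s1 is accepting.
With 3 states:
        0   1  
>  s0   s0  s1 
 * s1   s1  s2 
   s2   s2  s0 
(> = start, * = accepting)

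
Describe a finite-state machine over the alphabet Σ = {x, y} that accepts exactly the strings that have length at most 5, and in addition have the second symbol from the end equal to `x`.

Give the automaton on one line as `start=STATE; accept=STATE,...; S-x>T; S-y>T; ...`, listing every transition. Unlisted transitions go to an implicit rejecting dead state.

Run two small machines in parallel and take their product. One (7 states) tracks the input length, saturating at 6; the other (7 states) tracks the last 2 symbols read. Each combined state is a pair, one component from each; accept when both components accept.
23 states suffice.
          x    y  
>  q0     q1   q2 
   q1     q3   q4 
   q2     q5   q6 
 * q3     q7   q8 
 * q4     q9  q10 
   q5     q7   q8 
   q6     q9  q10 
 * q7    q11  q12 
 * q8    q13  q14 
   q9    q11  q12 
   q10   q13  q14 
 * q11   q15  q16 
 * q12   q17  q18 
   q13   q15  q16 
   q14   q17  q18 
 * q15   q19  q20 
 * q16   q21  q22 
   q17   q19  q20 
   q18   q21  q22 
   q19   q19  q20 
   q20   q21  q22 
   q21   q19  q20 
   q22   q21  q22 
(> = start, * = accepting)

start=q0; accept=q3,q4,q7,q8,q11,q12,q15,q16; q0-x>q1; q0-y>q2; q1-x>q3; q1-y>q4; q2-x>q5; q2-y>q6; q3-x>q7; q3-y>q8; q4-x>q9; q4-y>q10; q5-x>q7; q5-y>q8; q6-x>q9; q6-y>q10; q7-x>q11; q7-y>q12; q8-x>q13; q8-y>q14; q9-x>q11; q9-y>q12; q10-x>q13; q10-y>q14; q11-x>q15; q11-y>q16; q12-x>q17; q12-y>q18; q13-x>q15; q13-y>q16; q14-x>q17; q14-y>q18; q15-x>q19; q15-y>q20; q16-x>q21; q16-y>q22; q17-x>q19; q17-y>q20; q18-x>q21; q18-y>q22; q19-x>q19; q19-y>q20; q20-x>q21; q20-y>q22; q21-x>q19; q21-y>q20; q22-x>q21; q22-y>q22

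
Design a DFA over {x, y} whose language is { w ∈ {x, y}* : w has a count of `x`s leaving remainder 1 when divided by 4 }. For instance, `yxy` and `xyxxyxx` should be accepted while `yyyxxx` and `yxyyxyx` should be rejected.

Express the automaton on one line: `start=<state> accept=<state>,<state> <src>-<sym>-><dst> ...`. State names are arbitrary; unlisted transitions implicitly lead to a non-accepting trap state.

start=A accept=B A-x->B A-y->A B-x->C B-y->B C-x->D C-y->C D-x->A D-y->D

The only thing that matters is how many `x`s have appeared, reduced mod 4. Use one state per residue: A for 0, …, D for 3. Reading `x` moves to the next residue; anything else stays put. B is accepting.
A 4-state machine:
       x  y 
>  A   B  A 
 * B   C  B 
   C   D  C 
   D   A  D 
(> = start, * = accepting)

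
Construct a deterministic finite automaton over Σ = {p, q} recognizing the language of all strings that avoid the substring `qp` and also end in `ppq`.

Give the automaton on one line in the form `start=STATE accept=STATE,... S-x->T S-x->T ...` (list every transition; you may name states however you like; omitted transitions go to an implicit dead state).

Handle the two conditions separately and then intersect. The first has 3 states tracking partial matches of the forbidden pattern `qp`; the second has 4 states tracking how much of the suffix `ppq` has currently been matched. A product state is a pair (one from each), accepting exactly when both do. Minimizing collapses redundant product states.
A 5-state machine:
        p   q  
>  S0   S1  S2 
   S1   S3  S2 
   S2   S2  S2 
   S3   S3  S4 
 * S4   S2  S2 
(> = start, * = accepting)

start=S0 accept=S4 S0-p->S1 S0-q->S2 S1-p->S3 S1-q->S2 S2-p->S2 S2-q->S2 S3-p->S3 S3-q->S4 S4-p->S2 S4-q->S2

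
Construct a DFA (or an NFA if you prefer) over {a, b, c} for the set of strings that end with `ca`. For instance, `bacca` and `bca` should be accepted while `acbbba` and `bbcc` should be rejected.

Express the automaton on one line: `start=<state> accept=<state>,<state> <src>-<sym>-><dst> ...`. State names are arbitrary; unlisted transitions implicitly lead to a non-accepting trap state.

Remember how much of `ca` the current input suffix matches. State q0 means no match yet; q1 means the last symbol is `c`; q2 means the last 2 symbols are `ca`. Only q2 accepts. On a mismatch, fall back to the longest proper suffix that is still a prefix of `ca`.
3 states suffice.
        a   b   c  
>  q0   q0  q0  q1 
   q1   q2  q0  q1 
 * q2   q0  q0  q1 
(> = start, * = accepting)

start=q0 accept=q2 q0-a->q0 q0-b->q0 q0-c->q1 q1-a->q2 q1-b->q0 q1-c->q1 q2-a->q0 q2-b->q0 q2-c->q1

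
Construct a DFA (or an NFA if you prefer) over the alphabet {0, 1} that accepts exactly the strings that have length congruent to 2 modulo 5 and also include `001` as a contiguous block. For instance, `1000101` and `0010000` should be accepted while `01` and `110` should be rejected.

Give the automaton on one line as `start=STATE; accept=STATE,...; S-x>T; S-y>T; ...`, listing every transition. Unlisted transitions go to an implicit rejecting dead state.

start=s0; accept=s19; s0-0>s1; s0-1>s2; s1-0>s3; s1-1>s4; s2-0>s5; s2-1>s4; s3-0>s6; s3-1>s7; s4-0>s8; s4-1>s9; s5-0>s6; s5-1>s9; s6-0>s10; s6-1>s11; s7-0>s11; s7-1>s11; s8-0>s10; s8-1>s12; s9-0>s13; s9-1>s12; s10-0>s14; s10-1>s15; s11-0>s15; s11-1>s15; s12-0>s16; s12-1>s0; s13-0>s14; s13-1>s0; s14-0>s17; s14-1>s18; s15-0>s18; s15-1>s18; s16-0>s17; s16-1>s2; s17-0>s3; s17-1>s19; s18-0>s19; s18-1>s19; s19-0>s7; s19-1>s7

Build one automaton per condition and run them in lockstep. One (5 states) tracks the input length modulo 5; the other (4 states) tracks whether and how much of `001` has been seen. Each combined state is a pair, one component from each; accept when both components accept.
          0    1  
>  s0     s1   s2 
   s1     s3   s4 
   s2     s5   s4 
   s3     s6   s7 
   s4     s8   s9 
   s5     s6   s9 
   s6    s10  s11 
   s7    s11  s11 
   s8    s10  s12 
   s9    s13  s12 
   s10   s14  s15 
   s11   s15  s15 
   s12   s16   s0 
   s13   s14   s0 
   s14   s17  s18 
   s15   s18  s18 
   s16   s17   s2 
   s17    s3  s19 
   s18   s19  s19 
 * s19    s7   s7 
(> = start, * = accepting)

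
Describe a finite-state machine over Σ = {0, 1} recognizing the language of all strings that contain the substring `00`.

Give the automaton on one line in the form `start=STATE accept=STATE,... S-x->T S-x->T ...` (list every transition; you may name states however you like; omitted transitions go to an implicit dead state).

States S0..S1 record the length of the longest prefix of `00` that matches the current input suffix. Reaching S2 means `00` has been seen, and we stay there forever. Accept from S2.
        0   1  
>  S0   S1  S0 
   S1   S2  S0 
 * S2   S2  S2 
(> = start, * = accepting)

start=S0 accept=S2 S0-0->S1 S0-1->S0 S1-0->S2 S1-1->S0 S2-0->S2 S2-1->S2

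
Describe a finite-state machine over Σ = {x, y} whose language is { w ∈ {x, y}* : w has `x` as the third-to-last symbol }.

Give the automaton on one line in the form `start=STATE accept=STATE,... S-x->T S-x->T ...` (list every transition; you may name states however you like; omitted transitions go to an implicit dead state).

start=q0 accept=q7,q8,q9,q10 q0-x->q1 q0-y->q2 q1-x->q3 q1-y->q4 q2-x->q5 q2-y->q6 q3-x->q7 q3-y->q8 q4-x->q9 q4-y->q10 q5-x->q11 q5-y->q12 q6-x->q13 q6-y->q14 q7-x->q7 q7-y->q8 q8-x->q9 q8-y->q10 q9-x->q11 q9-y->q12 q10-x->q13 q10-y->q14 q11-x->q7 q11-y->q8 q12-x->q9 q12-y->q10 q13-x->q11 q13-y->q12 q14-x->q13 q14-y->q14

Because acceptance depends on a position counted from the end, the machine has to buffer the most recent 3 symbols. Make each state the string of the last up-to-3 symbols read; on input `x` shift the window left and append `x`. Accept when the buffered window has length 3 and begins with `x`.
15 states suffice.
          x    y  
>  q0     q1   q2 
   q1     q3   q4 
   q2     q5   q6 
   q3     q7   q8 
   q4     q9  q10 
   q5    q11  q12 
   q6    q13  q14 
 * q7     q7   q8 
 * q8     q9  q10 
 * q9    q11  q12 
 * q10   q13  q14 
   q11    q7   q8 
   q12    q9  q10 
   q13   q11  q12 
   q14   q13  q14 
(> = start, * = accepting)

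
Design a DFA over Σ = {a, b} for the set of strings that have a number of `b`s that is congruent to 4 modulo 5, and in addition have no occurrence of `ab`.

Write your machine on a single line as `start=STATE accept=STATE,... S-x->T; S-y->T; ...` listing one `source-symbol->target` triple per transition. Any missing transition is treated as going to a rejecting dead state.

start=q0; accept=q5,q6; q0-a->q1; q0-b->q2; q1-a->q1; q1-b->q1; q2-a->q1; q2-b->q3; q3-a->q1; q3-b->q4; q4-a->q1; q4-b->q5; q5-a->q6; q5-b->q0; q6-a->q6; q6-b->q1

Handle the two conditions separately and then intersect. The first has 5 states tracking the count of `b`s modulo 5; the second has 3 states tracking partial matches of the forbidden pattern `ab`. A product state is a pair (one from each), accepting exactly when both do. Equivalent product states are then merged.
        a   b  
>  q0   q1  q2 
   q1   q1  q1 
   q2   q1  q3 
   q3   q1  q4 
   q4   q1  q5 
 * q5   q6  q0 
 * q6   q6  q1 
(> = start, * = accepting)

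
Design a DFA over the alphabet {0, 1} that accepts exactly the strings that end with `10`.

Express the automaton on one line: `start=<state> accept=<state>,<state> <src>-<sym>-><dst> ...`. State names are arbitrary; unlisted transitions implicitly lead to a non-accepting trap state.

start=S0 accept=S2 S0-0->S0 S0-1->S1 S1-0->S2 S1-1->S1 S2-0->S0 S2-1->S1

Remember how much of `10` the current input suffix matches. State S0 means no match yet; S1 means the last symbol is `1`; S2 means the last 2 symbols are `10`. Only S2 accepts. On a mismatch, fall back to the longest proper suffix that is still a prefix of `10`.
        0   1  
>  S0   S0  S1 
   S1   S2  S1 
 * S2   S0  S1 
(> = start, * = accepting)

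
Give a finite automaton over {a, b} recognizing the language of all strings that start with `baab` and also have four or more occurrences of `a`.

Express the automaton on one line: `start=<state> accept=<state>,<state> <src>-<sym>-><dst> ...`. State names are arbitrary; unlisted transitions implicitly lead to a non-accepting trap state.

start=q0 accept=q7 q0-a->q1 q0-b->q2 q1-a->q1 q1-b->q1 q2-a->q3 q2-b->q1 q3-a->q4 q3-b->q1 q4-a->q1 q4-b->q5 q5-a->q6 q5-b->q5 q6-a->q7 q6-b->q6 q7-a->q7 q7-b->q7

Handle the two conditions separately and then intersect. One (6 states) tracks whether the input so far still matches the prefix `baab`; the other (6 states) tracks the count of `a`s, saturating at 5. Each combined state is a pair, one component from each; accept when both components accept. After merging equivalent states the machine shrinks.
        a   b  
>  q0   q1  q2 
   q1   q1  q1 
   q2   q3  q1 
   q3   q4  q1 
   q4   q1  q5 
   q5   q6  q5 
   q6   q7  q6 
 * q7   q7  q7 
(> = start, * = accepting)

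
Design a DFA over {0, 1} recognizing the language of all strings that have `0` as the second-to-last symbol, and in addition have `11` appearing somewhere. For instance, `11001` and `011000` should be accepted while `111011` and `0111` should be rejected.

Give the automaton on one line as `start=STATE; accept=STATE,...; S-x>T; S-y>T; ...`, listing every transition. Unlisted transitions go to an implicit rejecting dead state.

start=S0; accept=S8,S9; S0-0>S1; S0-1>S2; S1-0>S3; S1-1>S4; S2-0>S5; S2-1>S6; S3-0>S3; S3-1>S4; S4-0>S5; S4-1>S6; S5-0>S3; S5-1>S4; S6-0>S7; S6-1>S6; S7-0>S8; S7-1>S9; S8-0>S8; S8-1>S9; S9-0>S7; S9-1>S6

Handle the two conditions separately and then intersect. The first has 7 states tracking the last 2 symbols read; the second has 3 states tracking whether and how much of `11` has been seen. A product state is a pair (one from each), accepting exactly when both do.
A 10-state machine:
        0   1  
>  S0   S1  S2 
   S1   S3  S4 
   S2   S5  S6 
   S3   S3  S4 
   S4   S5  S6 
   S5   S3  S4 
   S6   S7  S6 
   S7   S8  S9 
 * S8   S8  S9 
 * S9   S7  S6 
(> = start, * = accepting)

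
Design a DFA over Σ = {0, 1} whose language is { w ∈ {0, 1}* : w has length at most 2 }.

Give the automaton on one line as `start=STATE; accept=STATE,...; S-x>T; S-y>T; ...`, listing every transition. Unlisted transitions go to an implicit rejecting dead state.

Count input length up to 3: every symbol moves from S0 toward S3, which means 'more than 2' and absorbs. Accept from {S0, S1, S2}.
A 4-state machine:
        0   1  
>* S0   S1  S1 
 * S1   S2  S2 
 * S2   S3  S3 
   S3   S3  S3 
(> = start, * = accepting)

start=S0; accept=S0,S1,S2; S0-0>S1; S0-1>S1; S1-0>S2; S1-1>S2; S2-0>S3; S2-1>S3; S3-0>S3; S3-1>S3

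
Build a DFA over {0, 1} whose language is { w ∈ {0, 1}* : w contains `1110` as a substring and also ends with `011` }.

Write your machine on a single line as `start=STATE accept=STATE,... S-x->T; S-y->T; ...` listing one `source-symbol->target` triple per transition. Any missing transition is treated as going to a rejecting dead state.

Run two small machines in parallel and take their product. One (5 states) tracks whether and how much of `1110` has been seen; the other (4 states) tracks how much of the suffix `011` has currently been matched. Each combined state is a pair, one component from each; accept when both components accept. After merging equivalent states the machine shrinks.
       0  1 
>  A   A  B 
   B   A  C 
   C   A  D 
   D   E  D 
   E   E  F 
   F   E  G 
 * G   E  D 
(> = start, * = accepting)

start=A; accept=G; A-0->A; A-1->B; B-0->A; B-1->C; C-0->A; C-1->D; D-0->E; D-1->D; E-0->E; E-1->F; F-0->E; F-1->G; G-0->E; G-1->D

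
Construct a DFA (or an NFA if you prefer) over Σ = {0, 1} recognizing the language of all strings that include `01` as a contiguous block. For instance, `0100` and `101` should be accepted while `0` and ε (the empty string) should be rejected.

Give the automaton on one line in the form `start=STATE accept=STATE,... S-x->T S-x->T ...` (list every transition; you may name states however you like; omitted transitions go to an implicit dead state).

start=q0 accept=q2 q0-0->q1 q0-1->q0 q1-0->q1 q1-1->q2 q2-0->q2 q2-1->q2

States q0..q1 record the length of the longest prefix of `01` that matches the current input suffix. Reaching q2 means `01` has been seen, and we stay there forever. Accept from q2.
3 states suffice.
        0   1  
>  q0   q1  q0 
   q1   q1  q2 
 * q2   q2  q2 
(> = start, * = accepting)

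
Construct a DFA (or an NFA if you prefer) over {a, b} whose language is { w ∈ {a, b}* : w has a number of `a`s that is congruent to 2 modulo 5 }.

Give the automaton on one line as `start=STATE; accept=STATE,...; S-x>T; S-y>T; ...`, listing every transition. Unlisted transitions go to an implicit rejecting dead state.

start=S0; accept=S2; S0-a>S1; S0-b>S0; S1-a>S2; S1-b>S1; S2-a>S3; S2-b>S2; S3-a>S4; S3-b>S3; S4-a>S0; S4-b>S4

The only thing that matters is how many `a`s have appeared, reduced mod 5. Use one state per residue: S0 for 0, …, S4 for 4. Reading `a` moves to the next residue; anything else stays put. S2 is accepting.
        a   b  
>  S0   S1  S0 
   S1   S2  S1 
 * S2   S3  S2 
   S3   S4  S3 
   S4   S0  S4 
(> = start, * = accepting)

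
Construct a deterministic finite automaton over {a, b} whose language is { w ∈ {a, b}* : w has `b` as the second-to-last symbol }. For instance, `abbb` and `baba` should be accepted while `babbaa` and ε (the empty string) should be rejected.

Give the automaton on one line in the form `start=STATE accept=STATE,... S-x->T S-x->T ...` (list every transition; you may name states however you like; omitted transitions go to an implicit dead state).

start=q0 accept=q5,q6 q0-a->q1 q0-b->q2 q1-a->q3 q1-b->q4 q2-a->q5 q2-b->q6 q3-a->q3 q3-b->q4 q4-a->q5 q4-b->q6 q5-a->q3 q5-b->q4 q6-a->q5 q6-b->q6

Because acceptance depends on a position counted from the end, the machine has to buffer the most recent 2 symbols. Make each state the string of the last up-to-2 symbols read; on input `x` shift the window left and append `x`. Accept when the buffered window has length 2 and begins with `b`.
With 7 states:
        a   b  
>  q0   q1  q2 
   q1   q3  q4 
   q2   q5  q6 
   q3   q3  q4 
   q4   q5  q6 
 * q5   q3  q4 
 * q6   q5  q6 
(> = start, * = accepting)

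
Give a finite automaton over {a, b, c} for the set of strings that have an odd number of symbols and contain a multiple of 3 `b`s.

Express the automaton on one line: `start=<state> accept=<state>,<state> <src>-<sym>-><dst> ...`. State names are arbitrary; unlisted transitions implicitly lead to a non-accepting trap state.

start=q0 accept=q1 q0-a->q1 q0-b->q2 q0-c->q1 q1-a->q0 q1-b->q3 q1-c->q0 q2-a->q3 q2-b->q4 q2-c->q3 q3-a->q2 q3-b->q5 q3-c->q2 q4-a->q5 q4-b->q1 q4-c->q5 q5-a->q4 q5-b->q0 q5-c->q4

Run two small machines in parallel and take their product. One (2 states) tracks the input length modulo 2; the other (3 states) tracks the count of `b`s modulo 3. Each combined state is a pair, one component from each; accept when both components accept.
With 6 states:
        a   b   c  
>  q0   q1  q2  q1 
 * q1   q0  q3  q0 
   q2   q3  q4  q3 
   q3   q2  q5  q2 
   q4   q5  q1  q5 
   q5   q4  q0  q4 
(> = start, * = accepting)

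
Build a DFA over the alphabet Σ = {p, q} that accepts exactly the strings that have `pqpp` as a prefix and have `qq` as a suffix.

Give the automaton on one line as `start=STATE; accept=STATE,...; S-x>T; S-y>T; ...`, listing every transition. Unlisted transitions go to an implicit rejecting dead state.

Handle the two conditions separately and then intersect. The first has 6 states tracking whether the input so far still matches the prefix `pqpp`; the second has 3 states tracking how much of the suffix `qq` has currently been matched. A product state is a pair (one from each), accepting exactly when both do. Equivalent product states are then merged.
       p  q 
>  A   B  C 
   B   C  D 
   C   C  C 
   D   E  C 
   E   F  C 
   F   F  G 
   G   F  H 
 * H   F  H 
(> = start, * = accepting)

start=A; accept=H; A-p>B; A-q>C; B-p>C; B-q>D; C-p>C; C-q>C; D-p>E; D-q>C; E-p>F; E-q>C; F-p>F; F-q>G; G-p>F; G-q>H; H-p>F; H-q>H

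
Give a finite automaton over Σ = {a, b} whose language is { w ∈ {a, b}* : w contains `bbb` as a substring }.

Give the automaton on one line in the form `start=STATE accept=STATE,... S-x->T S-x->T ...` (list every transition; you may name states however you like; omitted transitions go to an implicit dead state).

start=q0 accept=q3 q0-a->q0 q0-b->q1 q1-a->q0 q1-b->q2 q2-a->q0 q2-b->q3 q3-a->q3 q3-b->q3

States q0..q2 record the length of the longest prefix of `bbb` that matches the current input suffix. Reaching q3 means `bbb` has been seen, and we stay there forever. Accept from q3.
With 4 states:
        a   b  
>  q0   q0  q1 
   q1   q0  q2 
   q2   q0  q3 
 * q3   q3  q3 
(> = start, * = accepting)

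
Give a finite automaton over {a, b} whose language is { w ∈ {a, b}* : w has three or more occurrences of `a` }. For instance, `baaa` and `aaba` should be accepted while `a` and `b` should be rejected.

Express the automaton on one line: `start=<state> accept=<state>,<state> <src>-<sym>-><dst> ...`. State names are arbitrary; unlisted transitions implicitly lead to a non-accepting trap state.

Only the number of `a`s matters, and only up to 4. Make a chain s0 → s1 → s2 → s3 → s4 advanced by each `a` (with s4 absorbing); every other symbol self-loops. The accepting set is {s3, s4}.
With 5 states:
        a   b  
>  s0   s1  s0 
   s1   s2  s1 
   s2   s3  s2 
 * s3   s4  s3 
 * s4   s4  s4 
(> = start, * = accepting)

start=s0 accept=s3,s4 s0-a->s1 s0-b->s0 s1-a->s2 s1-b->s1 s2-a->s3 s2-b->s2 s3-a->s4 s3-b->s3 s4-a->s4 s4-b->s4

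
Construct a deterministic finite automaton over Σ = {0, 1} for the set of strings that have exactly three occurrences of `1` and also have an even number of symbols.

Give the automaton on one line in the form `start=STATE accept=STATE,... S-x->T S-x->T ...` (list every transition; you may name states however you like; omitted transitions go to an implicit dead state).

Run two small machines in parallel and take their product. The first has 5 states tracking the count of `1`s, saturating at 4; the second has 2 states tracking the input length modulo 2. A product state is a pair (one from each), accepting exactly when both do. After merging equivalent states the machine shrinks.
       0  1 
>  A   B  C 
   B   A  D 
   C   D  E 
   D   C  F 
   E   F  G 
   F   E  H 
   G   H  I 
 * H   G  I 
   I   I  I 
(> = start, * = accepting)

start=A accept=H A-0->B A-1->C B-0->A B-1->D C-0->D C-1->E D-0->C D-1->F E-0->F E-1->G F-0->E F-1->H G-0->H G-1->I H-0->G H-1->I I-0->I I-1->I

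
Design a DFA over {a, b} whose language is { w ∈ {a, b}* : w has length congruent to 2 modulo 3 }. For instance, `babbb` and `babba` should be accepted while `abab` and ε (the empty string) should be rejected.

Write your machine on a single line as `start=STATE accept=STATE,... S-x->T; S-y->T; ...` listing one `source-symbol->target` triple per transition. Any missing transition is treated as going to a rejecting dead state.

Only the length mod 3 matters, so use a 3-cycle: from any state, every input symbol moves to the next state, wrapping s2 back to s0. Mark s2 accepting.
With 3 states:
        a   b  
>  s0   s1  s1 
   s1   s2  s2 
 * s2   s0  s0 
(> = start, * = accepting)

start=s0; accept=s2; s0-a->s1; s0-b->s1; s1-a->s2; s1-b->s2; s2-a->s0; s2-b->s0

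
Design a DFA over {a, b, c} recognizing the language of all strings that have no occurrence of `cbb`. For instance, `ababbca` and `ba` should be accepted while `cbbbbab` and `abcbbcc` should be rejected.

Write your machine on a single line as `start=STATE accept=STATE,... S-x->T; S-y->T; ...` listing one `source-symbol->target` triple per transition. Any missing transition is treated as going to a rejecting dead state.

start=S0; accept=S0,S1,S2; S0-a->S0; S0-b->S0; S0-c->S1; S1-a->S0; S1-b->S2; S1-c->S1; S2-a->S0; S2-b->S3; S2-c->S1; S3-a->S3; S3-b->S3; S3-c->S3

This is the complement of 'contains `cbb`'. Use the same substring-matching states — S0 through S3 holding how much of `cbb` has just been matched — but flip the accepting set: everything except the trap S3 accepts.
With 4 states:
        a   b   c  
>* S0   S0  S0  S1 
 * S1   S0  S2  S1 
 * S2   S0  S3  S1 
   S3   S3  S3  S3 
(> = start, * = accepting)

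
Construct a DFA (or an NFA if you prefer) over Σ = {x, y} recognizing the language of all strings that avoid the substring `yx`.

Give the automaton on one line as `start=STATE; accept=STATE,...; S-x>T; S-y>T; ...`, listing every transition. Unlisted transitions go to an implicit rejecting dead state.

start=q0; accept=q0,q1; q0-x>q0; q0-y>q1; q1-x>q2; q1-y>q1; q2-x>q2; q2-y>q2

Track partial matches of the forbidden pattern `yx`. State q2 is a dead state reached once `yx` has occurred; every other state accepts. q0 means no part of `yx` is currently matched.
3 states suffice.
        x   y  
>* q0   q0  q1 
 * q1   q2  q1 
   q2   q2  q2 
(> = start, * = accepting)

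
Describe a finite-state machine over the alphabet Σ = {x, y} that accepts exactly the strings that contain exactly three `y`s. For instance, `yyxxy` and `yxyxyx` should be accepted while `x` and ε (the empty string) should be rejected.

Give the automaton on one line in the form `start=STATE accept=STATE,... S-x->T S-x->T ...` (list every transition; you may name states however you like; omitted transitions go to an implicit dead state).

Count `y`s, saturating at 4: states s0 through s3 mean 0 through 3 `y`s seen; s4 means more than 3. Each `y` increments (capped at s4); other symbols loop. Accept from {s3}.
A 5-state machine:
        x   y  
>  s0   s0  s1 
   s1   s1  s2 
   s2   s2  s3 
 * s3   s3  s4 
   s4   s4  s4 
(> = start, * = accepting)

start=s0 accept=s3 s0-x->s0 s0-y->s1 s1-x->s1 s1-y->s2 s2-x->s2 s2-y->s3 s3-x->s3 s3-y->s4 s4-x->s4 s4-y->s4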